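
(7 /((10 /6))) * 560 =2352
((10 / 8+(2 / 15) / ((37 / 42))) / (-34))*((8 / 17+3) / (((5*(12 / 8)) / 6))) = -3599 / 31450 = -0.11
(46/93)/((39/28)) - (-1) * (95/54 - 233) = -5024533/21762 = -230.89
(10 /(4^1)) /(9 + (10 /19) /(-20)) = 95 /341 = 0.28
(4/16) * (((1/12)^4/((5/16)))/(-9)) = -1/233280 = -0.00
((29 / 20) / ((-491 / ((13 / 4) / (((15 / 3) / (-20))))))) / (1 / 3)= 1131 / 9820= 0.12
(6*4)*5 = 120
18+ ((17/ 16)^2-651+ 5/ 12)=-631.45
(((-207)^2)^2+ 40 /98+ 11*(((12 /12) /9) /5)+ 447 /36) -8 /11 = 178132291630441 /97020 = 1836036813.34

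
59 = 59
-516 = -516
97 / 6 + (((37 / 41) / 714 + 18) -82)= -700118 / 14637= -47.83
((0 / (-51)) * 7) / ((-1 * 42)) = 0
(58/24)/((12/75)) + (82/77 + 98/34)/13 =12585341/816816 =15.41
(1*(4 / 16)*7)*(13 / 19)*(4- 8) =-91 / 19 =-4.79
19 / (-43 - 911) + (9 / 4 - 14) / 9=-281 / 212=-1.33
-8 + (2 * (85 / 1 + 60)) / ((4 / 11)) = 1579 / 2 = 789.50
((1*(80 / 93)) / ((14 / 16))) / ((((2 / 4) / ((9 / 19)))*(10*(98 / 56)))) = 1536 / 28861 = 0.05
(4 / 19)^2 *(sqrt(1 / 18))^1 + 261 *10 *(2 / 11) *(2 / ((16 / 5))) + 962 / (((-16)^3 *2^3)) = 8 *sqrt(2) / 1083 + 53447509 / 180224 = 296.57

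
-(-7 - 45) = 52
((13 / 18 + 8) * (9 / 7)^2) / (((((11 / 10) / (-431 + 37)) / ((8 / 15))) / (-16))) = 44069.52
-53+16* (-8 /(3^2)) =-605 /9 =-67.22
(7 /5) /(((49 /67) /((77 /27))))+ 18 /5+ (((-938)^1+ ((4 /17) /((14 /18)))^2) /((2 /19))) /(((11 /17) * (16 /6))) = -5154.77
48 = 48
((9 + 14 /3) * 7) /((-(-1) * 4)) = 287 /12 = 23.92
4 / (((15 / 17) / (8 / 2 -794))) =-10744 / 3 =-3581.33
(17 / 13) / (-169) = -17 / 2197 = -0.01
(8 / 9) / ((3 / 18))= 16 / 3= 5.33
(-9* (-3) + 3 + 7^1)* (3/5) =111/5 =22.20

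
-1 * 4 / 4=-1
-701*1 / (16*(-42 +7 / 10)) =3505 / 3304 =1.06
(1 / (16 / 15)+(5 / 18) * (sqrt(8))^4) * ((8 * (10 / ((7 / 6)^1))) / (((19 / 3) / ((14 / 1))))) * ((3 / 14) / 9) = 3850 / 57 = 67.54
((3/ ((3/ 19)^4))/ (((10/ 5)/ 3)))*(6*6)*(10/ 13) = 2606420/ 13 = 200493.85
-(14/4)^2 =-49/4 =-12.25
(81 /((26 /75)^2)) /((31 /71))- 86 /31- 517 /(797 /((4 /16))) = 6433352230 /4175483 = 1540.74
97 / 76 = 1.28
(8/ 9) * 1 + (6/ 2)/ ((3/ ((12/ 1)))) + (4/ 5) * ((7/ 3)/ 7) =592/ 45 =13.16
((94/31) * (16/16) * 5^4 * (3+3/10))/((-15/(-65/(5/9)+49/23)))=34147850/713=47893.20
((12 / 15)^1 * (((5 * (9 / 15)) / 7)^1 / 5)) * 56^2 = 5376 / 25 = 215.04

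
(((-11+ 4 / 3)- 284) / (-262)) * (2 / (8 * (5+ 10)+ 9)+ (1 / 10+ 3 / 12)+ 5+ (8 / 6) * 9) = 39471443 / 2027880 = 19.46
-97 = -97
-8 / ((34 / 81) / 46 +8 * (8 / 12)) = -14904 / 9953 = -1.50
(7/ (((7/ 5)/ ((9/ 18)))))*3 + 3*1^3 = 21/ 2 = 10.50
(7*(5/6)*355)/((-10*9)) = -2485/108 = -23.01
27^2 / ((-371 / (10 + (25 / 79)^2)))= -6564645 / 330773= -19.85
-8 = -8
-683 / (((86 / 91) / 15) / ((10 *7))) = -32630325 / 43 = -758844.77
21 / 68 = 0.31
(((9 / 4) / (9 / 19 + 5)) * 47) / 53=8037 / 22048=0.36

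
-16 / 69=-0.23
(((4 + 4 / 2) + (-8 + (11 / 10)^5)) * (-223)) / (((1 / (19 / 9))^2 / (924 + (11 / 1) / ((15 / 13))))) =14635521797347 / 40500000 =361370.91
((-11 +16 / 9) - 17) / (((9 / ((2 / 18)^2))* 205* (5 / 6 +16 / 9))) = -472 / 7023915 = -0.00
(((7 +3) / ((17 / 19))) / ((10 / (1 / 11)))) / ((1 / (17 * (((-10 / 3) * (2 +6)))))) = -1520 / 33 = -46.06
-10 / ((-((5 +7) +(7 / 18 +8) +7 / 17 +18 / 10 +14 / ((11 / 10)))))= 168300 / 594569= 0.28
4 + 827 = 831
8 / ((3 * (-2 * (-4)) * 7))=1 / 21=0.05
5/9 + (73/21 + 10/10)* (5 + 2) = 287/9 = 31.89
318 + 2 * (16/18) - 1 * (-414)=6604/9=733.78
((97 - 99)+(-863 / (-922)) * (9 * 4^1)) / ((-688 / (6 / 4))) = -10959 / 158584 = -0.07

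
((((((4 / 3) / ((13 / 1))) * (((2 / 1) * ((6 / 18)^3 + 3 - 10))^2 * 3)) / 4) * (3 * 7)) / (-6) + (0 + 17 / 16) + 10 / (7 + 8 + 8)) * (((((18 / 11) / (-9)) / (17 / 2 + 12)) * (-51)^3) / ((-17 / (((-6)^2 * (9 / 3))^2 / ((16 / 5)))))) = 6900601035915 / 539396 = 12793200.24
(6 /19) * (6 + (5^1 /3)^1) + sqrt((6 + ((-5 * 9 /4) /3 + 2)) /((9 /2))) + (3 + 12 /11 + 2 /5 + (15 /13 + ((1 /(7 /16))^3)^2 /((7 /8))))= sqrt(34) /6 + 1913586735562 /11187831655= 172.01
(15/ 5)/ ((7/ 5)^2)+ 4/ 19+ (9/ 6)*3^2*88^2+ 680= 97965165/ 931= 105225.74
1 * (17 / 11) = 17 / 11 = 1.55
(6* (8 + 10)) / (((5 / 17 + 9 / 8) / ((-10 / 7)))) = -108.72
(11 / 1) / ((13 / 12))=132 / 13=10.15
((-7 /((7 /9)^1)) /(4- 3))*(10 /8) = -45 /4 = -11.25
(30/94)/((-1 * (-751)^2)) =-0.00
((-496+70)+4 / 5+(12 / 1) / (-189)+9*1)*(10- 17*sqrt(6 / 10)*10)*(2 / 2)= -262246 / 63+4458182*sqrt(15) / 315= 50651.54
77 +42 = 119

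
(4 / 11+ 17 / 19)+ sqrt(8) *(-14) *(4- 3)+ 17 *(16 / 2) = 28687 / 209- 28 *sqrt(2) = 97.66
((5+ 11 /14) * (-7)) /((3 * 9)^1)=-3 /2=-1.50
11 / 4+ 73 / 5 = 347 / 20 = 17.35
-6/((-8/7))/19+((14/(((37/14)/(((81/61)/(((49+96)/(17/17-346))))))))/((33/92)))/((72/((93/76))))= -28272111/54718708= -0.52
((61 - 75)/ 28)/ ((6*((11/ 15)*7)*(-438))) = 0.00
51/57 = 17/19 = 0.89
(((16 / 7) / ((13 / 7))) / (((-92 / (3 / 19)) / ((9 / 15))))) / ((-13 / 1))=36 / 369265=0.00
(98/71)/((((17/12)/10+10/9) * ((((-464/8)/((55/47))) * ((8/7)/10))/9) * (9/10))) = -7717500/3967693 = -1.95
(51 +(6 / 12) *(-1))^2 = 10201 / 4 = 2550.25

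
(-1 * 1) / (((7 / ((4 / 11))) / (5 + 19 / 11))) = -296 / 847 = -0.35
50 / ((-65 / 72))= -720 / 13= -55.38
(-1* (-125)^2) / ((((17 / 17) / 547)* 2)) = -8546875 / 2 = -4273437.50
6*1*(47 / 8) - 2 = 133 / 4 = 33.25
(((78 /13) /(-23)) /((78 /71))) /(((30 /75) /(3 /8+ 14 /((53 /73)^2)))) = -214872625 /13438256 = -15.99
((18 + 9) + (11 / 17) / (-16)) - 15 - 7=1349 / 272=4.96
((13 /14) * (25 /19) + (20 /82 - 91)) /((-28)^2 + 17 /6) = -2929383 /25743613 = -0.11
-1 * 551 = -551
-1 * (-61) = 61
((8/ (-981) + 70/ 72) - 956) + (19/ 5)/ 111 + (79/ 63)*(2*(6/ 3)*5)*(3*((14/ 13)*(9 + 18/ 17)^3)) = 419907403306447/ 5151673540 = 81508.93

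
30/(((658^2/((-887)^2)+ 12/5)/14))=413053725/2901512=142.36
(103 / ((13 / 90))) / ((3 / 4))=12360 / 13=950.77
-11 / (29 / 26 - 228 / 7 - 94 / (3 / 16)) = 6006 / 290903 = 0.02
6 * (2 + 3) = 30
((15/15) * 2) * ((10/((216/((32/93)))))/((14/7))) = 40/2511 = 0.02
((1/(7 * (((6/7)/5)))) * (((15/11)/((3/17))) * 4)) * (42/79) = 11900/869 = 13.69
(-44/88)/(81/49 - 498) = 0.00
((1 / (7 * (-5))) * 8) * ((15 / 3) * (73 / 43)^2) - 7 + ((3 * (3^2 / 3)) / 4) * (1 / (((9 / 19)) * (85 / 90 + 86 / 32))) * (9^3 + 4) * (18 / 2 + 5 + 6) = 129715475061 / 6769189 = 19162.63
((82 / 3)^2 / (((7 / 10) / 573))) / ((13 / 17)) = 218328280 / 273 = 799737.29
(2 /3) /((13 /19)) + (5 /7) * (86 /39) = 232 /91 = 2.55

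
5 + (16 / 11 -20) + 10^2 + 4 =995 / 11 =90.45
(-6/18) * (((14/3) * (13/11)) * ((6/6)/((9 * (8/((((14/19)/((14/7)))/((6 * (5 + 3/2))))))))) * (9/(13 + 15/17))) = -833/5326992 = -0.00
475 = 475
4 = 4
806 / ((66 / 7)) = 2821 / 33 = 85.48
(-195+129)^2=4356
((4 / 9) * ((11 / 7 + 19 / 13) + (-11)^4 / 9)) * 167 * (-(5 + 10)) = -4458282100 / 2457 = -1814522.63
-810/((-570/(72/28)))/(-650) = -243/43225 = -0.01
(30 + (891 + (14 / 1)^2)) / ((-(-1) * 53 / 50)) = 55850 / 53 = 1053.77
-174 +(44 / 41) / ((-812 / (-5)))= -1448147 / 8323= -173.99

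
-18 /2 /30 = -3 /10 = -0.30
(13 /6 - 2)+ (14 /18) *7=101 /18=5.61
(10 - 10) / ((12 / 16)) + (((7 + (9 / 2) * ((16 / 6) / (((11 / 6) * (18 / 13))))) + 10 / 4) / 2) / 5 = 313 / 220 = 1.42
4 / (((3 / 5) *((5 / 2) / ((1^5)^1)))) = 8 / 3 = 2.67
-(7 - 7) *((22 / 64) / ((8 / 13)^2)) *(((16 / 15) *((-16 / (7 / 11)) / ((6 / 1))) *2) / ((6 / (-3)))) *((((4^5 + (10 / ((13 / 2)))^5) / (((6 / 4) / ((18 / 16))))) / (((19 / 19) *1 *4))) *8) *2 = 0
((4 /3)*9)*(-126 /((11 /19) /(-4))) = 114912 /11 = 10446.55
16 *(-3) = -48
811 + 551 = 1362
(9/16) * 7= 63/16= 3.94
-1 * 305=-305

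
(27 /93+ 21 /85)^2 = 2005056 /6943225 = 0.29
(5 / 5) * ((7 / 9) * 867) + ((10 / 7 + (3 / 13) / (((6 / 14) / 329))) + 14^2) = 286354 / 273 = 1048.92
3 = 3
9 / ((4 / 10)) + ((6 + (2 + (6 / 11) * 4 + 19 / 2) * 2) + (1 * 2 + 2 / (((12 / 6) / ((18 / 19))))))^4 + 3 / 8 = 26535905563944191 / 15264238088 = 1738436.30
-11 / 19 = -0.58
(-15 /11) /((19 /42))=-630 /209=-3.01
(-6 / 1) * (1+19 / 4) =-69 / 2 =-34.50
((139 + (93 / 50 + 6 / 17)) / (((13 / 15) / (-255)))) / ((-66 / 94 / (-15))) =-253865565 / 286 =-887641.84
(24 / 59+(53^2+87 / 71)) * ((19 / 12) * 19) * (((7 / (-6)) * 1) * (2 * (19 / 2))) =-1874262.23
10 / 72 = 5 / 36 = 0.14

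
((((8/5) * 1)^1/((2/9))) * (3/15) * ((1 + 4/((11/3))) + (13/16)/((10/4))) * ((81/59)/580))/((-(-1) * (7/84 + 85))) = 0.00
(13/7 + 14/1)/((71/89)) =9879/497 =19.88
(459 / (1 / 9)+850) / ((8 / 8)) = 4981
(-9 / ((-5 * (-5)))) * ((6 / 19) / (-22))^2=-81 / 1092025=-0.00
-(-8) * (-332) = -2656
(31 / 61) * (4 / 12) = 31 / 183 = 0.17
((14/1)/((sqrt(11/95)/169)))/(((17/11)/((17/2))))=1183 * sqrt(1045)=38242.20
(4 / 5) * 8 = 32 / 5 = 6.40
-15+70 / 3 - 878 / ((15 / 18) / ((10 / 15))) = -10411 / 15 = -694.07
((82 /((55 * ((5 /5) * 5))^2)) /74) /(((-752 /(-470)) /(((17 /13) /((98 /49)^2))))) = 697 /232804000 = 0.00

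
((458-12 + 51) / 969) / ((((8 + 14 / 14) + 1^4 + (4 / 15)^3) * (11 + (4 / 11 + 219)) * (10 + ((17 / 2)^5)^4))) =0.00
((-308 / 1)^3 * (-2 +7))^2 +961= 21342451721114561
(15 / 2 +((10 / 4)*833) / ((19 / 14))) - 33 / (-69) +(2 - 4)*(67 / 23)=1343011 / 874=1536.63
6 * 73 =438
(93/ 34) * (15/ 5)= 279/ 34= 8.21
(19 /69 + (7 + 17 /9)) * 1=1897 /207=9.16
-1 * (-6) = 6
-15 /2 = -7.50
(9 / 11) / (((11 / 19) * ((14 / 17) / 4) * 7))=5814 / 5929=0.98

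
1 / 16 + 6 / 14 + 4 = 503 / 112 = 4.49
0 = 0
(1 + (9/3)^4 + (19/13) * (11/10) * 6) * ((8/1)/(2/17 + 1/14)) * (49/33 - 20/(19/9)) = -56812719152/1833975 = -30977.91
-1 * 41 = -41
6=6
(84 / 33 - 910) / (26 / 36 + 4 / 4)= -526.91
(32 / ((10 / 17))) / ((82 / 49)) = 6664 / 205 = 32.51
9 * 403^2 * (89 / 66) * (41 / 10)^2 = 72893544243 / 2200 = 33133429.20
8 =8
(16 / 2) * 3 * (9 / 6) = 36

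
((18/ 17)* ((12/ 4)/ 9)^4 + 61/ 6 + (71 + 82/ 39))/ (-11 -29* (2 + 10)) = -331297/ 1428102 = -0.23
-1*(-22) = 22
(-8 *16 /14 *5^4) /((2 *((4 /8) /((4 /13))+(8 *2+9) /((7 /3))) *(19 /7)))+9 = -1001839 /13129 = -76.31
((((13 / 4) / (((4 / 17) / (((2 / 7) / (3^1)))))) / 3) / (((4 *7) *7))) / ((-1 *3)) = -221 / 296352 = -0.00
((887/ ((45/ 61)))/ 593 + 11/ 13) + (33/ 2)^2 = 381767249/ 1387620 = 275.12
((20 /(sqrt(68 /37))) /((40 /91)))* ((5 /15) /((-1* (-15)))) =91* sqrt(629) /3060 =0.75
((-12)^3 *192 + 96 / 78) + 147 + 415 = -4305766 / 13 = -331212.77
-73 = -73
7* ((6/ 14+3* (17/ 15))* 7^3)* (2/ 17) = 91924/ 85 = 1081.46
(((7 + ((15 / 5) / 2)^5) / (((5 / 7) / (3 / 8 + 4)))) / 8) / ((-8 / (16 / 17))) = -22883 / 17408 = -1.31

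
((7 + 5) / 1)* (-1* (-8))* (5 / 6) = 80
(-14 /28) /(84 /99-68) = 0.01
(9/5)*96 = 864/5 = 172.80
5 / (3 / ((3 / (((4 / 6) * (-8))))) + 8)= 15 / 8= 1.88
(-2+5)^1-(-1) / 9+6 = 82 / 9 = 9.11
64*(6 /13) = 384 /13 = 29.54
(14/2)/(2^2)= 7/4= 1.75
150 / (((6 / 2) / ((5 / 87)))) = 250 / 87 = 2.87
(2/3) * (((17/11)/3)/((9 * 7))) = 34/6237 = 0.01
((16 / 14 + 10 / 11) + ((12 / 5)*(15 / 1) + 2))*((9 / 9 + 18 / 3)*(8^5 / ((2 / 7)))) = 353697792 / 11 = 32154344.73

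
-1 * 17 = -17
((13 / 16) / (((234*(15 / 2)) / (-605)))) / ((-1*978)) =121 / 422496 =0.00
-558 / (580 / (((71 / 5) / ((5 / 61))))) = -1208349 / 7250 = -166.67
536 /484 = 134 /121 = 1.11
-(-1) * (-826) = -826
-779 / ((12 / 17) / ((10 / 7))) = -1576.55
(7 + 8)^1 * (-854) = -12810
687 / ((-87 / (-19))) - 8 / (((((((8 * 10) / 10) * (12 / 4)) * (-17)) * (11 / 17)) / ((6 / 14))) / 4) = 335143 / 2233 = 150.09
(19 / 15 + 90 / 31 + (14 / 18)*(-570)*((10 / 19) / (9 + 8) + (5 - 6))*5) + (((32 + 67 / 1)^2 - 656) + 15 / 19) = 565634299 / 50065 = 11298.00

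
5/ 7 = 0.71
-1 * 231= -231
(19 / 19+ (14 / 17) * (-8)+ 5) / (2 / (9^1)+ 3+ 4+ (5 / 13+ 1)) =-0.07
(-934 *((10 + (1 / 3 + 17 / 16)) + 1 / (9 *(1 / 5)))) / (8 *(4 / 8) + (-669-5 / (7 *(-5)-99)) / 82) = 2207783129 / 822402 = 2684.55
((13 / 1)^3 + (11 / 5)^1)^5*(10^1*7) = 2250617500356037105664 / 625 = 3600988000569659369.06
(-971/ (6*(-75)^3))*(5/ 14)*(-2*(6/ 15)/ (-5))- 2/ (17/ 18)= -1594670993/ 753046875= -2.12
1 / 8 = 0.12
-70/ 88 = -35/ 44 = -0.80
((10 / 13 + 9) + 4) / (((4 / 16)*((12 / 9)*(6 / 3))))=537 / 26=20.65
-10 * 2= -20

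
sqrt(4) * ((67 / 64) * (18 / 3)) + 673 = 10969 / 16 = 685.56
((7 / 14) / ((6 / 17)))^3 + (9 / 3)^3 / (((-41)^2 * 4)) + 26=83794385 / 2904768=28.85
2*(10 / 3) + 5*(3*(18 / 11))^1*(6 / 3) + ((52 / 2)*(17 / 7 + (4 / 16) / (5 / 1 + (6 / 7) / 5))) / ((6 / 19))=14477207 / 55748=259.69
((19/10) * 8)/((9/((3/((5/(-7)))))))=-532/75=-7.09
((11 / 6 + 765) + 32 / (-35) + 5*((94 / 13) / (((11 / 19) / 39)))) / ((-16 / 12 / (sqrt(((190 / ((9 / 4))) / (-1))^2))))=-140508287 / 693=-202753.66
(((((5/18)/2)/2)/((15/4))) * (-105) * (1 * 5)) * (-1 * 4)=350/9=38.89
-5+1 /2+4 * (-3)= -33 /2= -16.50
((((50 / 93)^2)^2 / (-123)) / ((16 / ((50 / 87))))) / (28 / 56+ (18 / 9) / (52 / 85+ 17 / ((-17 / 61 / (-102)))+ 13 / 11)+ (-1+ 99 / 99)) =-25257148437500 / 517916168703955143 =-0.00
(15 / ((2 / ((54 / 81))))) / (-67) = -5 / 67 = -0.07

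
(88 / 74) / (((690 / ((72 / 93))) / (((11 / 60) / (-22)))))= -22 / 1978575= -0.00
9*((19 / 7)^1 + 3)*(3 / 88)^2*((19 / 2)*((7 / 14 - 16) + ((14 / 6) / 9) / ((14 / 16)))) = -233985 / 27104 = -8.63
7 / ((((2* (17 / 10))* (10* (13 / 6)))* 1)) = 0.10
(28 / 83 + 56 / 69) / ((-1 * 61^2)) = -6580 / 21310167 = -0.00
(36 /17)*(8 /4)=72 /17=4.24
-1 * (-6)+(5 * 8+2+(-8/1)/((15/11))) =42.13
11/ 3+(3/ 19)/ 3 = 212/ 57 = 3.72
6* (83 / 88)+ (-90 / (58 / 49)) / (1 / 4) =-380859 / 1276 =-298.48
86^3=636056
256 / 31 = 8.26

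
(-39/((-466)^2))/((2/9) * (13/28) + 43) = -0.00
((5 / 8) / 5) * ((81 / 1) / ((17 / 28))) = 567 / 34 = 16.68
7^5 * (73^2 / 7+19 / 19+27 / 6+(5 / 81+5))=2101535275 / 162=12972439.97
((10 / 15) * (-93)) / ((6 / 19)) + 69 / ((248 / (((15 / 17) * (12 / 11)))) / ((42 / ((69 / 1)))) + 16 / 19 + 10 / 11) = -16467457396 / 83944407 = -196.17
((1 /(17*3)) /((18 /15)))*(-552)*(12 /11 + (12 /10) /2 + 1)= -13616 /561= -24.27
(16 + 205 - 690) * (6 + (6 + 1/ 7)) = -5695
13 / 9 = 1.44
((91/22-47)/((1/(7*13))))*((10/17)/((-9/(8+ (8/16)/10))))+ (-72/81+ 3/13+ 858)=84879247/29172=2909.61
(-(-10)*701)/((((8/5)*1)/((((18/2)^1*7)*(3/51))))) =1104075/68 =16236.40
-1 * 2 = -2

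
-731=-731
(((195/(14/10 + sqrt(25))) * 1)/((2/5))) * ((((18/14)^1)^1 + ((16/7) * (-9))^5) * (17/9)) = -570155529913125/1075648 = -530057723.26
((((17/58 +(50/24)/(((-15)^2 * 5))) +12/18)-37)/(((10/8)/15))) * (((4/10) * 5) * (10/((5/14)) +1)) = -1128722/45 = -25082.71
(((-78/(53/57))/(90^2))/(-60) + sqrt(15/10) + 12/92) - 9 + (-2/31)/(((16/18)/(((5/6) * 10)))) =-9666586639/1020303000 + sqrt(6)/2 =-8.25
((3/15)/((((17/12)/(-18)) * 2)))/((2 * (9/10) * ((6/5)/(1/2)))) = -5/17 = -0.29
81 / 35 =2.31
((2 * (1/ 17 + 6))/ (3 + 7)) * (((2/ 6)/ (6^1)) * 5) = 0.34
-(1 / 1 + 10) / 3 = -11 / 3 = -3.67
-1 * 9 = -9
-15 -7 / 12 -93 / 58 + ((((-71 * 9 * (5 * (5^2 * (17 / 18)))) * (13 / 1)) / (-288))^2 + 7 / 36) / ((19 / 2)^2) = 111547842716381 / 868340736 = 128460.91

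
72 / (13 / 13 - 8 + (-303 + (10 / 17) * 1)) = -306 / 1315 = -0.23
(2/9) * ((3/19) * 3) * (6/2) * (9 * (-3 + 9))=324/19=17.05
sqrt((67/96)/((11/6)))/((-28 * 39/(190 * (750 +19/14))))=-999305 * sqrt(737)/336336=-80.66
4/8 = 1/2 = 0.50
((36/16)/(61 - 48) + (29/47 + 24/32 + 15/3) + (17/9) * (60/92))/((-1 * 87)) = -327659/3667833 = -0.09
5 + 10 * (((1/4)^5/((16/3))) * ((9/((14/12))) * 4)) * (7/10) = 10321/2048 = 5.04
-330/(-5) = 66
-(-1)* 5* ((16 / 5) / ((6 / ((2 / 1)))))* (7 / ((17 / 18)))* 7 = 4704 / 17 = 276.71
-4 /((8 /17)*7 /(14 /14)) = -17 /14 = -1.21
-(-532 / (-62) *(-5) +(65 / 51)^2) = 3328355 / 80631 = 41.28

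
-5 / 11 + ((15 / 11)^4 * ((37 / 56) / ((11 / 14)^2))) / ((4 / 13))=164012335 / 14172488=11.57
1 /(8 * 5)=1 /40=0.02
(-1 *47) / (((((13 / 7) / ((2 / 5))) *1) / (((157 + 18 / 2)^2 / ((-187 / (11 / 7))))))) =2590264 / 1105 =2344.13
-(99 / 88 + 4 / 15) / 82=-0.02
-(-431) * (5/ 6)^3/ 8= 53875/ 1728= 31.18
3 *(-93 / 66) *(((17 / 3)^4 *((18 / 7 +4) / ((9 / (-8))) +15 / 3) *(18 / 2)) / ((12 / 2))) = 137225003 / 24948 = 5500.44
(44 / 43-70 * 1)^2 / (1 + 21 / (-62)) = 545423672 / 75809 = 7194.71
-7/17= -0.41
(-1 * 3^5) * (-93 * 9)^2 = -170238267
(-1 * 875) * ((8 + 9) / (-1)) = 14875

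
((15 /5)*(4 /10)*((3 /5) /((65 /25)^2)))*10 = 180 /169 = 1.07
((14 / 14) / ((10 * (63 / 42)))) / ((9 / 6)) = 2 / 45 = 0.04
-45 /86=-0.52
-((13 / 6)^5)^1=-371293 / 7776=-47.75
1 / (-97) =-1 / 97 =-0.01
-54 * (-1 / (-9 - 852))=-18 / 287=-0.06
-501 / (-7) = 501 / 7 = 71.57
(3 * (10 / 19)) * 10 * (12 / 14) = 1800 / 133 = 13.53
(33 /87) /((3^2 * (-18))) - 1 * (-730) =3429529 /4698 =730.00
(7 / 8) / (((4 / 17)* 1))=119 / 32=3.72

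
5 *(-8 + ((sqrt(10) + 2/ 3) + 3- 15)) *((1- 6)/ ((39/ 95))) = 137750/ 117- 2375 *sqrt(10)/ 39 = 984.78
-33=-33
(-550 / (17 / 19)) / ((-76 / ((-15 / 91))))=-4125 / 3094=-1.33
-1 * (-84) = 84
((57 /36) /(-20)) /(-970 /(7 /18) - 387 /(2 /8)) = 133 /6791040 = 0.00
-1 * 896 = -896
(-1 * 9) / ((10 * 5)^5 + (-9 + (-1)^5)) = -9 / 312499990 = -0.00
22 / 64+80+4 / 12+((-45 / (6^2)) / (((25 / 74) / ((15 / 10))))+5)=38461 / 480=80.13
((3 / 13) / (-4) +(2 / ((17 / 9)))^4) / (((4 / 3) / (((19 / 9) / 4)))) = 32985197 / 69489472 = 0.47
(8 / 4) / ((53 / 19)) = 38 / 53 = 0.72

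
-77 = -77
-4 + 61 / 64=-195 / 64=-3.05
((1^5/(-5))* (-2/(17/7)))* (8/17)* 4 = 448/1445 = 0.31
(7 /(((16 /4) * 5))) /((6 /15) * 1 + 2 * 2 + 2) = 7 /128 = 0.05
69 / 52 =1.33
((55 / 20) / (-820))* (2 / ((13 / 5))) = -11 / 4264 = -0.00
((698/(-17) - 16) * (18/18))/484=-485/4114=-0.12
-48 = -48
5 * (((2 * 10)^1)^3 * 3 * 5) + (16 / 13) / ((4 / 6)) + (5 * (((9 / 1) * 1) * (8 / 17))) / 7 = 928207536 / 1547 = 600004.87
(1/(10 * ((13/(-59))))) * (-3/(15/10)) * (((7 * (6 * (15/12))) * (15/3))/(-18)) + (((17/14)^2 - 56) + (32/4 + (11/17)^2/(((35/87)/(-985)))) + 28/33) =-13171172633/12150138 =-1084.03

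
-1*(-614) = 614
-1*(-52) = 52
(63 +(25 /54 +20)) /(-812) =-4507 /43848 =-0.10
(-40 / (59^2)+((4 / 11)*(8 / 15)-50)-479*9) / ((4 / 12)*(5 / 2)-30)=5009401946 / 33504625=149.51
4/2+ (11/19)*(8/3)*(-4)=-238/57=-4.18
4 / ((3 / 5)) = 20 / 3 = 6.67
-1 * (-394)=394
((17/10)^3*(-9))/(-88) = 44217/88000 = 0.50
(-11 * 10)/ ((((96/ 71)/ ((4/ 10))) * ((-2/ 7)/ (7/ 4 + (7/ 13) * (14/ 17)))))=10600513/ 42432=249.82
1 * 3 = 3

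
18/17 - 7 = -101/17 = -5.94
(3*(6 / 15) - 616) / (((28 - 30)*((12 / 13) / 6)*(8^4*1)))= 19981 / 40960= 0.49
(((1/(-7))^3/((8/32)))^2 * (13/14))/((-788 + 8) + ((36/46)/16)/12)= -76544/472777094811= -0.00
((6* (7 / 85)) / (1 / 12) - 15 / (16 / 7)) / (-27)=287 / 12240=0.02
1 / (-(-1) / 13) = 13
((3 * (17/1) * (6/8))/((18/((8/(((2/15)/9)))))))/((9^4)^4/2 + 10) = 0.00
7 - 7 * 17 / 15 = -14 / 15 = -0.93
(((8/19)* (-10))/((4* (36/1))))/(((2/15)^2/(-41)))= 5125/76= 67.43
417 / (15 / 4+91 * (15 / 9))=5004 / 1865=2.68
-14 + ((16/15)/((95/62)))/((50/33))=-13.54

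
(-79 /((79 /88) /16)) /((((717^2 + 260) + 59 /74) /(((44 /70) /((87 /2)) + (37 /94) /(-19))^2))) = -0.00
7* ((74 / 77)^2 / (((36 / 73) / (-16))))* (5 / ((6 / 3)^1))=-3997480 / 7623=-524.40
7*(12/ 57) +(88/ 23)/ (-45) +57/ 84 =1138259/ 550620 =2.07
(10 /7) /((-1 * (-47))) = 10 /329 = 0.03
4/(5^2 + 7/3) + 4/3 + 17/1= 2273/123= 18.48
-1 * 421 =-421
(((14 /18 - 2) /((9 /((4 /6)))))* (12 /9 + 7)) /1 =-550 /729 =-0.75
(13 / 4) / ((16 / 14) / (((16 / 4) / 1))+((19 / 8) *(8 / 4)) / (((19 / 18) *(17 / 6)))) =1547 / 892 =1.73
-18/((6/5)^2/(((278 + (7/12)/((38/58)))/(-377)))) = 9.25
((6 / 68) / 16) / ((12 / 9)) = 9 / 2176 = 0.00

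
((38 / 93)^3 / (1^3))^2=3010936384 / 646990183449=0.00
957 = 957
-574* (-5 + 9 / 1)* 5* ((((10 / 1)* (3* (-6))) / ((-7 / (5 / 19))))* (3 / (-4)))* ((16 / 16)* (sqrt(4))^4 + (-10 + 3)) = 9963000 / 19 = 524368.42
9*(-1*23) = -207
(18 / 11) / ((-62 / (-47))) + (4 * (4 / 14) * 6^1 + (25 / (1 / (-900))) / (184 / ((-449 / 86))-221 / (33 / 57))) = 61013555007 / 983164721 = 62.06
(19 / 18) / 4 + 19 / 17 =1691 / 1224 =1.38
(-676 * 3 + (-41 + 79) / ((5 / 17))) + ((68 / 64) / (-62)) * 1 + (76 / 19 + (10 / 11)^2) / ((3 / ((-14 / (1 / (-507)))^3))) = 345287814885790867 / 600160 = 575326271137.35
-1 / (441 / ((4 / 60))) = -1 / 6615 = -0.00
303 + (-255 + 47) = 95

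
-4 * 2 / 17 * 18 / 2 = -4.24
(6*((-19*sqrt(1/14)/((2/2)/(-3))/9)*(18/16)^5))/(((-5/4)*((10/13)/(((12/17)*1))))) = -43755309*sqrt(14)/12185600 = -13.44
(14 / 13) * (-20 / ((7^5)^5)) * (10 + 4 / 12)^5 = -1145166040 / 605205109931209303092759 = -0.00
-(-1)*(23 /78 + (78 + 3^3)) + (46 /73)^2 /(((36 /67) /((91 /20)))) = 1354941379 /12469860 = 108.66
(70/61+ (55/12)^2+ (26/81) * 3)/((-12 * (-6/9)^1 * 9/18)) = 609191/105408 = 5.78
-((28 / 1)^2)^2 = -614656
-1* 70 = -70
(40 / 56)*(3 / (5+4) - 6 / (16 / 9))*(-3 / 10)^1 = 73 / 112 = 0.65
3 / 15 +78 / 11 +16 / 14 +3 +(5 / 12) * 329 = 148.52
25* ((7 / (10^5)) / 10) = 7 / 40000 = 0.00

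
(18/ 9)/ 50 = 1/ 25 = 0.04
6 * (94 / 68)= 141 / 17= 8.29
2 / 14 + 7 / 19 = 0.51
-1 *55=-55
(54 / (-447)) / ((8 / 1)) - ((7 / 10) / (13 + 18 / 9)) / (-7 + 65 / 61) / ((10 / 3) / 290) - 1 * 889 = -1197869879 / 1348450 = -888.33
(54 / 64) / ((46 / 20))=135 / 368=0.37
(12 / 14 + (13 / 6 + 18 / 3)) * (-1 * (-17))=6443 / 42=153.40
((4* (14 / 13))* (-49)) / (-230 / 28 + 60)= -38416 / 9425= -4.08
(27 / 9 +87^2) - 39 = 7533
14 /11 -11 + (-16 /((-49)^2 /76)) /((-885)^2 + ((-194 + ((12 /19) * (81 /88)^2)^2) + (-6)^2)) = -272203030244530644643 /27983487229958973251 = -9.73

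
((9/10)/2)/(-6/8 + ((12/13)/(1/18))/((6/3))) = 39/655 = 0.06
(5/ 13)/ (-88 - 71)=-5/ 2067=-0.00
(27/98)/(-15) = -9/490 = -0.02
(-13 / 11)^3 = -2197 / 1331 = -1.65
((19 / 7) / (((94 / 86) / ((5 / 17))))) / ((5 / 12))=9804 / 5593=1.75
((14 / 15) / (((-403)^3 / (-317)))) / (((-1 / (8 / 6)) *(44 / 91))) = -0.00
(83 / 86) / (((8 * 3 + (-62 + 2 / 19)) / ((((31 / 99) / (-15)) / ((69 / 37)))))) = 1808819 / 6344632800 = 0.00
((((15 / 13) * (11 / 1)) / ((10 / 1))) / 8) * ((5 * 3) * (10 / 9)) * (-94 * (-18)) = 116325 / 26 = 4474.04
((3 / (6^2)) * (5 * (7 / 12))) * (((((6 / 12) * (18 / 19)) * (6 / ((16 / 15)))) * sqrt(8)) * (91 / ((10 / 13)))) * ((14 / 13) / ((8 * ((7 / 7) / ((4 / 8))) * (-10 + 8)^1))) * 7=-1404585 * sqrt(2) / 38912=-51.05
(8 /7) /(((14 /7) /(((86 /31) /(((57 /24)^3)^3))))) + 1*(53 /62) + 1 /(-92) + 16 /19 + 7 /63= 104237670648542447 /57979234786139604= 1.80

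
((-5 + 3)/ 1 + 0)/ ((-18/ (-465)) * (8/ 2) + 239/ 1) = -310/ 37069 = -0.01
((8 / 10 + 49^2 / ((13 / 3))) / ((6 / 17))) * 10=613139 / 39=15721.51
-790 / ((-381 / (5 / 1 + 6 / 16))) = 16985 / 1524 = 11.15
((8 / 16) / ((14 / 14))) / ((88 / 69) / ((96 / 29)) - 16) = -414 / 12929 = -0.03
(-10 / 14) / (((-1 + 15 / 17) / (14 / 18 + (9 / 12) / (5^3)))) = 59959 / 12600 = 4.76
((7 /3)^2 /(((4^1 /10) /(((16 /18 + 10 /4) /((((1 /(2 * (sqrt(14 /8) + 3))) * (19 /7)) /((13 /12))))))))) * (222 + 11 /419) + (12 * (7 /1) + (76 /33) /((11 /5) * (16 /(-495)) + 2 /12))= 126518974855 * sqrt(7) /30952368 + 60107251186511 /2440078344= 35447.94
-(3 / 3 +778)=-779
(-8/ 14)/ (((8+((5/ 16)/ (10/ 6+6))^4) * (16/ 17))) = -77943554048/ 1027021301831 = -0.08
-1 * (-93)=93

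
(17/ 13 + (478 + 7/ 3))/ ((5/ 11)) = 206624/ 195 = 1059.61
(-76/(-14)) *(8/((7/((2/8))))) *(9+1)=760/49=15.51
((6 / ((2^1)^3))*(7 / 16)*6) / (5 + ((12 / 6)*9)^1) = 63 / 736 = 0.09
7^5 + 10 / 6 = 50426 / 3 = 16808.67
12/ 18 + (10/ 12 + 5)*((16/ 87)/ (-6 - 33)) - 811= -8248663/ 10179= -810.36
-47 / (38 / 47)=-2209 / 38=-58.13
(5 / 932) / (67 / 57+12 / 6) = 285 / 168692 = 0.00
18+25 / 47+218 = 11117 / 47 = 236.53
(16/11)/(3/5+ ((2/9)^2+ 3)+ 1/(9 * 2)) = 12960/33011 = 0.39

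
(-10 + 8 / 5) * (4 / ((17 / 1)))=-168 / 85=-1.98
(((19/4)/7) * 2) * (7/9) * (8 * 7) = 532/9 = 59.11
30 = 30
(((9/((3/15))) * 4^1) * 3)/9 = 60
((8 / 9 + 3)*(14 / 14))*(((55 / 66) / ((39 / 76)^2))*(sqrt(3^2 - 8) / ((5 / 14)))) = 1415120 / 41067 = 34.46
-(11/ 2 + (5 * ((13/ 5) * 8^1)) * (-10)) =2069/ 2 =1034.50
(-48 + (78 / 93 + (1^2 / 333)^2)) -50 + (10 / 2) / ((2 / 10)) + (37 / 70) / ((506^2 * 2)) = -72.16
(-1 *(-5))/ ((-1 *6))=-5/ 6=-0.83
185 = 185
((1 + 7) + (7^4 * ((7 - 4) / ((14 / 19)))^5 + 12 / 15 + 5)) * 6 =9025427223 / 560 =16116834.33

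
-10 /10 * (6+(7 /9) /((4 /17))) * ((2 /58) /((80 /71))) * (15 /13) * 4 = -23785 /18096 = -1.31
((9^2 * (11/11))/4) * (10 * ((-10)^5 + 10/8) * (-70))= 5669929125/4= 1417482281.25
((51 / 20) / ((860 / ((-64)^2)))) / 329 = 13056 / 353675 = 0.04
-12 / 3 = -4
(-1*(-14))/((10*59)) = 7/295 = 0.02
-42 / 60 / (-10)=7 / 100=0.07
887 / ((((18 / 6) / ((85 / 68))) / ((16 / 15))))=3548 / 9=394.22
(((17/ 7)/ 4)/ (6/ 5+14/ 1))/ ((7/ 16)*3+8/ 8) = 85/ 4921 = 0.02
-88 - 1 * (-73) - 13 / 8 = -133 / 8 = -16.62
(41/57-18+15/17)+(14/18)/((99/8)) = -4701242/287793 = -16.34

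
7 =7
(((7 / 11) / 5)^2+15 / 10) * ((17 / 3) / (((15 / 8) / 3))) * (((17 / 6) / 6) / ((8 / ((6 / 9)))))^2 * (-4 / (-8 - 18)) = 45066949 / 13760604000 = 0.00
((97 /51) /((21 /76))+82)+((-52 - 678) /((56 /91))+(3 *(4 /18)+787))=-1326755 /4284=-309.70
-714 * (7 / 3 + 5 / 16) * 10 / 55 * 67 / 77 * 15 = -2169795 / 484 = -4483.05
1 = 1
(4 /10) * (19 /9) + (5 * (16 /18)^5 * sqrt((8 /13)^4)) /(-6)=100189826 /149689215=0.67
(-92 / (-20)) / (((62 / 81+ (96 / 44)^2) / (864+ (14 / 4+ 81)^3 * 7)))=1523614896045 / 433264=3516597.03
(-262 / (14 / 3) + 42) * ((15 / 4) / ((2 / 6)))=-159.11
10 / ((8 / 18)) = 45 / 2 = 22.50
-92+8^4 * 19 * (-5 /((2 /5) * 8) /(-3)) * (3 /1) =121508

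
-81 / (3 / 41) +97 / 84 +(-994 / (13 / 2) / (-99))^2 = -51176597561 / 46378332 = -1103.46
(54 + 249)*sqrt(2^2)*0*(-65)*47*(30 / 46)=0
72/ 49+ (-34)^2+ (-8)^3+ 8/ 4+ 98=36528/ 49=745.47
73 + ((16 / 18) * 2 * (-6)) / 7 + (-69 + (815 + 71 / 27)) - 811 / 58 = 8836721 / 10962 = 806.12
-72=-72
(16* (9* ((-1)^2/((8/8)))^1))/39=48/13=3.69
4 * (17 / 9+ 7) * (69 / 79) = 7360 / 237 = 31.05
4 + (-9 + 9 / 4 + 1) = -7 / 4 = -1.75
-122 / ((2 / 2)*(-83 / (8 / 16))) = 0.73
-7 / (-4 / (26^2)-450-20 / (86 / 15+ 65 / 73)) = 1225757 / 79328429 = 0.02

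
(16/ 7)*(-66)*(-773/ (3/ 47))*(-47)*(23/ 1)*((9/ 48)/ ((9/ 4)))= -3456095368/ 21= -164575969.90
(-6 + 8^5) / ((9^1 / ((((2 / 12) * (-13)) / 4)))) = -212953 / 108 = -1971.79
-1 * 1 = -1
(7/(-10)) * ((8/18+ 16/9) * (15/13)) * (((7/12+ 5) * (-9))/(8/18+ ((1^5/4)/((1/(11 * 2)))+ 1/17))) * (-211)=-75703635/23881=-3170.04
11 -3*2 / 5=49 / 5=9.80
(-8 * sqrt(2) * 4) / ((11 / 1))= -32 * sqrt(2) / 11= -4.11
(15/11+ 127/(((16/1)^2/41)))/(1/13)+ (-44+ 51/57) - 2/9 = 114999347/481536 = 238.82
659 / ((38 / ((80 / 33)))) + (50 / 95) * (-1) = 1370 / 33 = 41.52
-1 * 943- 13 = -956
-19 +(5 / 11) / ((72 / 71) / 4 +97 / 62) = -1650617 / 88033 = -18.75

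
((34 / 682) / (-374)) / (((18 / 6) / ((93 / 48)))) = -1 / 11616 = -0.00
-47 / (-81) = 47 / 81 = 0.58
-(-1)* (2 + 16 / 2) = 10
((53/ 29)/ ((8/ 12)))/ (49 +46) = 159/ 5510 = 0.03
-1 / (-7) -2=-13 / 7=-1.86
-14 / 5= -2.80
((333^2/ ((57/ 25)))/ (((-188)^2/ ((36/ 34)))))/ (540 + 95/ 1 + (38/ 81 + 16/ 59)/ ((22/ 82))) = 437199288075/ 191370414560888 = 0.00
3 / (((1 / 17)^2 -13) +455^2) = 867 / 59826469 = 0.00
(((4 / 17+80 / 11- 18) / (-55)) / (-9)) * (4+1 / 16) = -1417 / 16456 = -0.09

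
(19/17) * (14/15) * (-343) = -91238/255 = -357.80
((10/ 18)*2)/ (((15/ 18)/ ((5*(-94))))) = -1880/ 3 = -626.67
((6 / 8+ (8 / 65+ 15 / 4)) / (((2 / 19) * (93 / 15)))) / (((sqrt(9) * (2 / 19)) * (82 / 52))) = 14.23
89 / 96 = 0.93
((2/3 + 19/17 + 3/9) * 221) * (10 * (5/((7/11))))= 257400/7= 36771.43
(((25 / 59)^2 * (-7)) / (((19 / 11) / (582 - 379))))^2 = 95440687890625 / 4374367321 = 21818.17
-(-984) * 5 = 4920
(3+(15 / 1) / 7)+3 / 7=39 / 7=5.57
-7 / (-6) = 7 / 6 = 1.17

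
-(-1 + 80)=-79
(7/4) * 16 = 28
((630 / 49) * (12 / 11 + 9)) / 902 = 4995 / 34727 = 0.14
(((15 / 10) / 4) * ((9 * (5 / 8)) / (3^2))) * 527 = 7905 / 64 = 123.52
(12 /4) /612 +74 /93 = 5063 /6324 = 0.80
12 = 12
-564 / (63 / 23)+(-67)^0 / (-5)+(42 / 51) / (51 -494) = -162979841 / 790755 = -206.11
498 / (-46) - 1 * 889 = -20696 / 23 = -899.83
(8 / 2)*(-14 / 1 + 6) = -32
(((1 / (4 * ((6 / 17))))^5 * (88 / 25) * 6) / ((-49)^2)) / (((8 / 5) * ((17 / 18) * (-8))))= -918731 / 7080837120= -0.00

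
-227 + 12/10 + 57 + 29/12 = -9983/60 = -166.38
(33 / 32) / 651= 11 / 6944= 0.00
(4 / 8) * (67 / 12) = 2.79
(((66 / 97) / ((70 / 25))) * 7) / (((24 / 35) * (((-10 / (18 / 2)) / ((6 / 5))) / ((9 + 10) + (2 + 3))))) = -6237 / 97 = -64.30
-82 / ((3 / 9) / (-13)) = 3198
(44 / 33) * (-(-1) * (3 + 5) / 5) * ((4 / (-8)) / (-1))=16 / 15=1.07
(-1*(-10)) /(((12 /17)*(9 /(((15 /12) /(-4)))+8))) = -425 /624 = -0.68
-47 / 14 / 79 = -47 / 1106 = -0.04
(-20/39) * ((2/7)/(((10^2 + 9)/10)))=-400/29757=-0.01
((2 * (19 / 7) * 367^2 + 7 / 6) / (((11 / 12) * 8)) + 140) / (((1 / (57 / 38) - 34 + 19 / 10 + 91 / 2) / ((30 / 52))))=6919258725 / 1689688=4094.99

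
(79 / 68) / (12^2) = 79 / 9792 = 0.01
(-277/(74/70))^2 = 93993025/1369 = 68658.16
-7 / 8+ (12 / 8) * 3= 29 / 8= 3.62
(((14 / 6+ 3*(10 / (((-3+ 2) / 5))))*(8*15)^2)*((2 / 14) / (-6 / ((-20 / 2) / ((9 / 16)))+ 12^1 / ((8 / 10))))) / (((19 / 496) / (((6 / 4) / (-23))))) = 42187776000 / 1251131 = 33719.71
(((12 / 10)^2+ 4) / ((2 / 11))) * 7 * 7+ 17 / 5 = 36737 / 25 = 1469.48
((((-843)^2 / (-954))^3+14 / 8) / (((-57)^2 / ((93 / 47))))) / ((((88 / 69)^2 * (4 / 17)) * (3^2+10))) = -411742274772030265647 / 11893278596384768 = -34619.75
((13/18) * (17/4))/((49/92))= 5083/882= 5.76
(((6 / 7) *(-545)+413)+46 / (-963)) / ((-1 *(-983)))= -0.06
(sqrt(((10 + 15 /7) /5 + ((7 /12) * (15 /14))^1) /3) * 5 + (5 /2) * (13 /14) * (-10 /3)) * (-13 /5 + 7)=-715 /21 + 11 * sqrt(798) /14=-11.85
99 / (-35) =-99 / 35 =-2.83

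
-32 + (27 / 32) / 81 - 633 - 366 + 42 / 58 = -2868259 / 2784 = -1030.27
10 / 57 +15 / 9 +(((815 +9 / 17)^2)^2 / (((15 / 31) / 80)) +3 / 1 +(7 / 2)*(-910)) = 348168499841522366635 / 4760697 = 73133933926381.45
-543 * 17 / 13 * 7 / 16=-64617 / 208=-310.66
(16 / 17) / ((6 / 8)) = 64 / 51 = 1.25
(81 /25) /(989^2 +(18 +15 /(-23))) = 1863 /562429550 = 0.00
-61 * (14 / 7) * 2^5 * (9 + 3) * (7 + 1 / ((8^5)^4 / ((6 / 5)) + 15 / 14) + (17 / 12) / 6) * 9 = -123113754415378284735702624 / 40352252661239644205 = -3050976.00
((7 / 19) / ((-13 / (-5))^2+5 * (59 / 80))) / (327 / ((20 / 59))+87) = 8000 / 238577319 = 0.00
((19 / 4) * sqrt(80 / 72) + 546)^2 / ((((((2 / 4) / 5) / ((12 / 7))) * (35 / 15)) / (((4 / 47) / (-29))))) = -429323140 / 66787 -355680 * sqrt(10) / 9541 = -6546.13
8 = 8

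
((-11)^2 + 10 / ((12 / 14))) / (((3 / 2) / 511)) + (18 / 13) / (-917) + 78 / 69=111528366136 / 2467647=45196.24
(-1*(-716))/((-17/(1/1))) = -716/17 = -42.12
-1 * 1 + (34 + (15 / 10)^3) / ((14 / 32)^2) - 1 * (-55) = 12214 / 49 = 249.27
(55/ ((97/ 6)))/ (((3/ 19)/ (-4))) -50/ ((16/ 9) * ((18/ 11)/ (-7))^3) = 1063754285/ 502848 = 2115.46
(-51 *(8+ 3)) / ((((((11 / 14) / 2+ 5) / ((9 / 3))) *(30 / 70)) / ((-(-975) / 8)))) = -26801775 / 302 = -88747.60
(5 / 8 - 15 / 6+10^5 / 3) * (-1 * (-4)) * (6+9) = 3999775 / 2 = 1999887.50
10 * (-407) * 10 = -40700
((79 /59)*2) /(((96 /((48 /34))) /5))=0.20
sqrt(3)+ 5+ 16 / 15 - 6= 1 / 15+ sqrt(3)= 1.80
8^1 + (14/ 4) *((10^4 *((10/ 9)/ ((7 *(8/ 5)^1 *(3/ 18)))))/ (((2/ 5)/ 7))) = 1093774/ 3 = 364591.33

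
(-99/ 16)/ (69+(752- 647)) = -33/ 928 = -0.04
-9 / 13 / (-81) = 1 / 117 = 0.01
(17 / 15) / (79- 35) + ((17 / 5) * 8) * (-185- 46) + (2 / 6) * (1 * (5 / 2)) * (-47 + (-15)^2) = -269933 / 44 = -6134.84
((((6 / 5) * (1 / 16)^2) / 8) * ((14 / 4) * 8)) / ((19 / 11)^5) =3382071 / 3169406720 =0.00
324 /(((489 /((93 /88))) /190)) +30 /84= 3348595 /25102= 133.40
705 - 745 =-40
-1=-1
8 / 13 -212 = -2748 / 13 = -211.38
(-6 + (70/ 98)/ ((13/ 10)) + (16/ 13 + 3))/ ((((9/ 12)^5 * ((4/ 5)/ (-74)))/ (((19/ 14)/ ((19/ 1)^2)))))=1752320/ 980343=1.79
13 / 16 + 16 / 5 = 321 / 80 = 4.01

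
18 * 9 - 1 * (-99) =261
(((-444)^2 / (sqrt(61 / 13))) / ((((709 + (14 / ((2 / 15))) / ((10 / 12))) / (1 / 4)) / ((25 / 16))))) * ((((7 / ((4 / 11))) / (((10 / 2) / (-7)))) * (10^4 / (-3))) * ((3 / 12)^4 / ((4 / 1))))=1383545625 * sqrt(793) / 10431488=3734.94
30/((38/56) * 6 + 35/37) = 15540/2599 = 5.98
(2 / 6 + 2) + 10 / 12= 3.17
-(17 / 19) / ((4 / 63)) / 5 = -2.82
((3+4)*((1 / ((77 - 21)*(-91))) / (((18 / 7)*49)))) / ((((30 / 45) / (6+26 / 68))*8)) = -31 / 2376192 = -0.00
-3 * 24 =-72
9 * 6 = 54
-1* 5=-5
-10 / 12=-5 / 6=-0.83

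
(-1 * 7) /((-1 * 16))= 7 /16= 0.44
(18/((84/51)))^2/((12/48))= 477.73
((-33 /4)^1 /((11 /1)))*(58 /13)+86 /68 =-460 /221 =-2.08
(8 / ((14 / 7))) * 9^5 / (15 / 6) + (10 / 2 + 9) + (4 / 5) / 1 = 472466 / 5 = 94493.20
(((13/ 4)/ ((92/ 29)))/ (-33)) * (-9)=1131/ 4048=0.28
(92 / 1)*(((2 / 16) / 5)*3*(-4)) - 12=-198 / 5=-39.60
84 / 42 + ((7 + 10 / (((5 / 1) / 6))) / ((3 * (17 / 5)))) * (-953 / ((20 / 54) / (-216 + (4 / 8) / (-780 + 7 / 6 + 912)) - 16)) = 143156728903 / 1267570694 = 112.94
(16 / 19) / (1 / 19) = 16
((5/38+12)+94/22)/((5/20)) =13714/209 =65.62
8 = 8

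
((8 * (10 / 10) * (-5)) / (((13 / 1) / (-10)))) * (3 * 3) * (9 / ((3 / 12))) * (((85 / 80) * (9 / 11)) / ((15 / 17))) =9821.96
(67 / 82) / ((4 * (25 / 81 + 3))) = 81 / 1312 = 0.06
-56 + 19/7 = -373/7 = -53.29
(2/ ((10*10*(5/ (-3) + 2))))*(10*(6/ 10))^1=9/ 25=0.36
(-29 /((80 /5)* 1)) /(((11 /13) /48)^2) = -705744 /121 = -5832.60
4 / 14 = 2 / 7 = 0.29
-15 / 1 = -15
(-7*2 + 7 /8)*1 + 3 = -81 /8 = -10.12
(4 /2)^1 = 2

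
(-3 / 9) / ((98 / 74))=-37 / 147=-0.25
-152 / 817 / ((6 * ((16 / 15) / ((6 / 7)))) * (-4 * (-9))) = -5 / 7224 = -0.00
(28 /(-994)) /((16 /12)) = -3 /142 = -0.02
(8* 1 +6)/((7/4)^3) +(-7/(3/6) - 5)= -16.39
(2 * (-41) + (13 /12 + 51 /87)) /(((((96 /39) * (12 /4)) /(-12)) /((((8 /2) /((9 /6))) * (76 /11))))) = 2405.05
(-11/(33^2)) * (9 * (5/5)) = -1/11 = -0.09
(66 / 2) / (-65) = -33 / 65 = -0.51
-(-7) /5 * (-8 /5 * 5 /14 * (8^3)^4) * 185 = -10170482556928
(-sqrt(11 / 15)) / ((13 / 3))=-sqrt(165) / 65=-0.20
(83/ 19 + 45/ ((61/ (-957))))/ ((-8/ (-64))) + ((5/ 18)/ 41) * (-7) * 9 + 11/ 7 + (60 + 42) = -3665467229/ 665266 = -5509.78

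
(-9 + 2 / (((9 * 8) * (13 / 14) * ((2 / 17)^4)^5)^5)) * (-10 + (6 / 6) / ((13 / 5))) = -2329658969790828832428977451089090137611267567086440645829669090296782945685808761040581703070960689661829843115430391716351468875 / 184987417034321908730908859261350724807688192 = -12593607755270144544262320000000000000000000000000000000000000000000000000000000000000.00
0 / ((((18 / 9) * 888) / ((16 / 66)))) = 0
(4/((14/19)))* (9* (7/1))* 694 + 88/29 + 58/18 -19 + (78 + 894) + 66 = 62215420/261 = 238373.26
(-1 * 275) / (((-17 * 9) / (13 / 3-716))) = -587125 / 459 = -1279.14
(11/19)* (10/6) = 55/57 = 0.96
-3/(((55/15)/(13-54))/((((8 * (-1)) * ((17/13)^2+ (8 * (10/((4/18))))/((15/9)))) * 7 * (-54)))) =41055689808/1859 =22084825.07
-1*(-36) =36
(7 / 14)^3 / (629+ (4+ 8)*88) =1 / 13480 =0.00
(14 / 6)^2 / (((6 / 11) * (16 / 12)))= 539 / 72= 7.49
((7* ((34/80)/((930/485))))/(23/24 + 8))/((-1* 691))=-11543/46055150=-0.00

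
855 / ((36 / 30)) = 1425 / 2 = 712.50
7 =7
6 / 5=1.20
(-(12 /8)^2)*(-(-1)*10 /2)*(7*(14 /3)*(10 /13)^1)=-3675 /13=-282.69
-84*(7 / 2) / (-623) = 0.47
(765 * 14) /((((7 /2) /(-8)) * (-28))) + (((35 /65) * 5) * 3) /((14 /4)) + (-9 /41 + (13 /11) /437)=15717741560 /17934917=876.38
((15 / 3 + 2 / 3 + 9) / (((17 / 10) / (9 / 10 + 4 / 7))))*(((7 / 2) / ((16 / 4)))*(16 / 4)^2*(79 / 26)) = 540.01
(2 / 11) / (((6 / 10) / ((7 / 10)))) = 7 / 33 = 0.21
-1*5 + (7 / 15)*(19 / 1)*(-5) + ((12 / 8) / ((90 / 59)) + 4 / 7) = -47.78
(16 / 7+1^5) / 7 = 23 / 49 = 0.47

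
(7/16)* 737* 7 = 36113/16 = 2257.06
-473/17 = -27.82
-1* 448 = -448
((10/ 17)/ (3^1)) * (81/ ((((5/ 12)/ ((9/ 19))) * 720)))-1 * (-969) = 3129951/ 3230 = 969.03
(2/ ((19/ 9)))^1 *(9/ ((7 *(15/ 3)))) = 162/ 665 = 0.24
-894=-894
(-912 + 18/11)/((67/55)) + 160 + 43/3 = -115169/201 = -572.98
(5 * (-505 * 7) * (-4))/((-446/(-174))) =6150900/223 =27582.51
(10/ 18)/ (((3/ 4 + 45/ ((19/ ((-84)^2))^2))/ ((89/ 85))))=128516/ 1371137891139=0.00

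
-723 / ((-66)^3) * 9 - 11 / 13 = -113995 / 138424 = -0.82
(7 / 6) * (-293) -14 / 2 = -2093 / 6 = -348.83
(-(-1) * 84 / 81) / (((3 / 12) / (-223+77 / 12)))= -72772 / 81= -898.42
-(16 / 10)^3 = -512 / 125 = -4.10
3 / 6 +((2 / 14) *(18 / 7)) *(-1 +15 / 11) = 683 / 1078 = 0.63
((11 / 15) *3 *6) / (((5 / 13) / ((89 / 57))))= 25454 / 475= 53.59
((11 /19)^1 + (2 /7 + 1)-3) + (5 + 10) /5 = 248 /133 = 1.86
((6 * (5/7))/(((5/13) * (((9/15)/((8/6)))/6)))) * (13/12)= 3380/21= 160.95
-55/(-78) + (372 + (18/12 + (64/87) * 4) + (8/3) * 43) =491.81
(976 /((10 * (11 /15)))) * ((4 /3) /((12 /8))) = 3904 /33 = 118.30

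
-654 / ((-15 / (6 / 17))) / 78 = 218 / 1105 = 0.20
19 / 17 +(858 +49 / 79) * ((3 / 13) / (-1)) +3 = -3387491 / 17459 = -194.03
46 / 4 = 23 / 2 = 11.50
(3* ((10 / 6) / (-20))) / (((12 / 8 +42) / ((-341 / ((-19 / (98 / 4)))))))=-16709 / 6612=-2.53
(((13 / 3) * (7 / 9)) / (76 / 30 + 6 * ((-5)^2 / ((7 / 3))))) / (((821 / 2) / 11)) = 35035 / 25920612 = 0.00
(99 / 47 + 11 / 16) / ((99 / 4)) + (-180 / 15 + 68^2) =4612.11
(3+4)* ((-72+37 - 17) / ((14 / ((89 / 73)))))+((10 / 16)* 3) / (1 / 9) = -8657 / 584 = -14.82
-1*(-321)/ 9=107/ 3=35.67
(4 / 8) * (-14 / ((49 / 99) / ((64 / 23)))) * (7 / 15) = -2112 / 115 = -18.37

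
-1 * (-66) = 66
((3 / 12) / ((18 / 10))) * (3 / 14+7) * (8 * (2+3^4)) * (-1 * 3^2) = -41915 / 7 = -5987.86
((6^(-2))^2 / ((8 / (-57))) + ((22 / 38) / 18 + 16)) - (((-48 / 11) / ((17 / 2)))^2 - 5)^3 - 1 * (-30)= 427594054600047787151 / 2807869852669723776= 152.28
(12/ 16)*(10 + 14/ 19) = 153/ 19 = 8.05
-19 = -19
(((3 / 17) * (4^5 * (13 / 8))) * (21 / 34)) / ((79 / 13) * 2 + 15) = 681408 / 102017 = 6.68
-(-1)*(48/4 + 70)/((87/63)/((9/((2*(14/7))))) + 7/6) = 30996/673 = 46.06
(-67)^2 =4489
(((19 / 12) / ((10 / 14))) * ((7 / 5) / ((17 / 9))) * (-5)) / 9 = -931 / 1020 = -0.91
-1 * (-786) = 786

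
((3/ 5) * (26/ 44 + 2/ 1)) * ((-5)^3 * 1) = -4275/ 22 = -194.32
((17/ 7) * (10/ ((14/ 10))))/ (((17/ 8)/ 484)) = 193600/ 49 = 3951.02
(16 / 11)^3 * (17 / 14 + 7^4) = 68876288 / 9317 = 7392.54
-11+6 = -5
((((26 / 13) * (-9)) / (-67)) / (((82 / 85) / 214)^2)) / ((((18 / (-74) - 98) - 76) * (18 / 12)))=-12242415700 / 242035423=-50.58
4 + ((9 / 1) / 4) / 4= 73 / 16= 4.56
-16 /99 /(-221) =16 /21879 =0.00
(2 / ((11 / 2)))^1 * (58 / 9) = 232 / 99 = 2.34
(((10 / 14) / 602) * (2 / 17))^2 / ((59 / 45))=1125 / 75697044899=0.00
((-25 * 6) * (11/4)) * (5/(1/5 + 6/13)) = -268125/86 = -3117.73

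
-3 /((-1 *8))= 3 /8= 0.38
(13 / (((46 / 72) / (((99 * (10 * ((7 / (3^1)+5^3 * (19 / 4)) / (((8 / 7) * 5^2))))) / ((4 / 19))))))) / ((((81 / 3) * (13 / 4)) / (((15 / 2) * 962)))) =164138724.75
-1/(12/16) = -4/3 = -1.33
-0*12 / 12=0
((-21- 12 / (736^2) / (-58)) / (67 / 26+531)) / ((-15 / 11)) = 7862446449 / 272416887040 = 0.03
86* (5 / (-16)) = -26.88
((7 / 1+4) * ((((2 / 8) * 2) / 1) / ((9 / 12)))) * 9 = 66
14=14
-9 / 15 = -3 / 5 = -0.60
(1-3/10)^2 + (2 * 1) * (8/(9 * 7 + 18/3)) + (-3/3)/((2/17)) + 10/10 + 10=22231/6900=3.22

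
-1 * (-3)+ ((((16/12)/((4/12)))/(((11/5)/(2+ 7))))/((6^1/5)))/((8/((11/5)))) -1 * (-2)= 35/4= 8.75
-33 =-33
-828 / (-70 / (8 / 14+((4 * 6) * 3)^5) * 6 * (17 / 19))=17756739114108 / 4165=4263322716.47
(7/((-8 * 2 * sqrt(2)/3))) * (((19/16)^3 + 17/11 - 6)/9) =876785 * sqrt(2)/4325376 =0.29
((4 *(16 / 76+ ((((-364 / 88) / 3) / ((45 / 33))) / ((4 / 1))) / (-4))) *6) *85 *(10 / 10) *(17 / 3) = 2164321 / 684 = 3164.21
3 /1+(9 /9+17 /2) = 25 /2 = 12.50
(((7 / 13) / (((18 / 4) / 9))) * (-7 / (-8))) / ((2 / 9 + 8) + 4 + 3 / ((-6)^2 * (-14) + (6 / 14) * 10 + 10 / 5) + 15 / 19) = 0.07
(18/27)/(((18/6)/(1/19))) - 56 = -9574/171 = -55.99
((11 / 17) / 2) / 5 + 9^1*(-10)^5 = -899999.94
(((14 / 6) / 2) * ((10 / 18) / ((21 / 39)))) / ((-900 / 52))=-169 / 2430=-0.07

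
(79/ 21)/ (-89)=-79/ 1869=-0.04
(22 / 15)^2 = 484 / 225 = 2.15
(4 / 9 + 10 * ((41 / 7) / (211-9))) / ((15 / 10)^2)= 18692 / 57267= 0.33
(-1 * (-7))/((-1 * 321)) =-7/321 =-0.02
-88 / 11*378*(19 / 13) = -57456 / 13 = -4419.69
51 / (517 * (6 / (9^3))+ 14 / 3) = 12393 / 2168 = 5.72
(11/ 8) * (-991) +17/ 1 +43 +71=-9853/ 8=-1231.62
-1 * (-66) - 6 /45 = 988 /15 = 65.87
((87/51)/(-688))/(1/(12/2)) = -87/5848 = -0.01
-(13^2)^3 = -4826809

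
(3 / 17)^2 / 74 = 9 / 21386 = 0.00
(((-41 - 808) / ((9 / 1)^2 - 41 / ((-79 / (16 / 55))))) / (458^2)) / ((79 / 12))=-140085 / 18490749041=-0.00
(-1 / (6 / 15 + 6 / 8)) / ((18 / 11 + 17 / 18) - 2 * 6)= 792 / 8579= 0.09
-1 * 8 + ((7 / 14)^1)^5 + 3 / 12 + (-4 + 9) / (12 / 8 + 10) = -5361 / 736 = -7.28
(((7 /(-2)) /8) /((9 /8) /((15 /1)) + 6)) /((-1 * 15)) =7 /1458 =0.00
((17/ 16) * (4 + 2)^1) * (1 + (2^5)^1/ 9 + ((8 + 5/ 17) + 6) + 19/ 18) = 6091/ 48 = 126.90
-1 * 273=-273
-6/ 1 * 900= -5400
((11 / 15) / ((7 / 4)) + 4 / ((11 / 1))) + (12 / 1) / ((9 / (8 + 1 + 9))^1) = 28624 / 1155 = 24.78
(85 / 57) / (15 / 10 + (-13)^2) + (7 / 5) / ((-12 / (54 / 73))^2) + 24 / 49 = 51146120611 / 101508177540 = 0.50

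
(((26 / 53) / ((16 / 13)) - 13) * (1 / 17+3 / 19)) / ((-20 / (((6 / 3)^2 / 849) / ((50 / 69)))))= 860223 / 968935400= 0.00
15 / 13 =1.15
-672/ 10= -336/ 5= -67.20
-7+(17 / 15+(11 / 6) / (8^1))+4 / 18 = -3899 / 720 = -5.42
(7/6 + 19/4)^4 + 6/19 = 482946355/393984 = 1225.80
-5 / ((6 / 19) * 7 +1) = -95 / 61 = -1.56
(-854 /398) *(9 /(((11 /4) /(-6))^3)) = 53125632 /264869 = 200.57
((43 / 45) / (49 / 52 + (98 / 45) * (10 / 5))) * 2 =4472 / 12397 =0.36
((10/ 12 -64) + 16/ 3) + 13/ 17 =-5821/ 102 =-57.07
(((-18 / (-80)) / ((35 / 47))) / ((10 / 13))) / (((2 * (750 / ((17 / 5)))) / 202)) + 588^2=6050523147261 / 17500000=345744.18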